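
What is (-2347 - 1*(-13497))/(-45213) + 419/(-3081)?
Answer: -5921933/15477917 ≈ -0.38261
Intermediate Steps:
(-2347 - 1*(-13497))/(-45213) + 419/(-3081) = (-2347 + 13497)*(-1/45213) + 419*(-1/3081) = 11150*(-1/45213) - 419/3081 = -11150/45213 - 419/3081 = -5921933/15477917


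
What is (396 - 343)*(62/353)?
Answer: 3286/353 ≈ 9.3088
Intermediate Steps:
(396 - 343)*(62/353) = 53*(62*(1/353)) = 53*(62/353) = 3286/353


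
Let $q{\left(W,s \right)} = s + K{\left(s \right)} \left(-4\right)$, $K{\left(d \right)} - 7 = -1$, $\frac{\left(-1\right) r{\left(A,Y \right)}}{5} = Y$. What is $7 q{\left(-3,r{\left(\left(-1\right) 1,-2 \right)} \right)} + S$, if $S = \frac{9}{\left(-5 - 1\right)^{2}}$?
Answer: $- \frac{391}{4} \approx -97.75$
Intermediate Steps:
$r{\left(A,Y \right)} = - 5 Y$
$K{\left(d \right)} = 6$ ($K{\left(d \right)} = 7 - 1 = 6$)
$q{\left(W,s \right)} = -24 + s$ ($q{\left(W,s \right)} = s + 6 \left(-4\right) = s - 24 = -24 + s$)
$S = \frac{1}{4}$ ($S = \frac{9}{\left(-6\right)^{2}} = \frac{9}{36} = 9 \cdot \frac{1}{36} = \frac{1}{4} \approx 0.25$)
$7 q{\left(-3,r{\left(\left(-1\right) 1,-2 \right)} \right)} + S = 7 \left(-24 - -10\right) + \frac{1}{4} = 7 \left(-24 + 10\right) + \frac{1}{4} = 7 \left(-14\right) + \frac{1}{4} = -98 + \frac{1}{4} = - \frac{391}{4}$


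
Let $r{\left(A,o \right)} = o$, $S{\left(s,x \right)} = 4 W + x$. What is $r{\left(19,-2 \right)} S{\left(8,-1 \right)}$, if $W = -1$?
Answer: $10$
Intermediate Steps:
$S{\left(s,x \right)} = -4 + x$ ($S{\left(s,x \right)} = 4 \left(-1\right) + x = -4 + x$)
$r{\left(19,-2 \right)} S{\left(8,-1 \right)} = - 2 \left(-4 - 1\right) = \left(-2\right) \left(-5\right) = 10$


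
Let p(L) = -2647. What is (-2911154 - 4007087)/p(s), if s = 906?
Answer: 6918241/2647 ≈ 2613.6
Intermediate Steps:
(-2911154 - 4007087)/p(s) = (-2911154 - 4007087)/(-2647) = -6918241*(-1/2647) = 6918241/2647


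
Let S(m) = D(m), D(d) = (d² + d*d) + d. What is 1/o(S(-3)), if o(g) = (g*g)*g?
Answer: 1/3375 ≈ 0.00029630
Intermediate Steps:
D(d) = d + 2*d² (D(d) = (d² + d²) + d = 2*d² + d = d + 2*d²)
S(m) = m*(1 + 2*m)
o(g) = g³ (o(g) = g²*g = g³)
1/o(S(-3)) = 1/((-3*(1 + 2*(-3)))³) = 1/((-3*(1 - 6))³) = 1/((-3*(-5))³) = 1/(15³) = 1/3375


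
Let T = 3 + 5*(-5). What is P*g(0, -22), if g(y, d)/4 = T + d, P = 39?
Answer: -6864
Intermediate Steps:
T = -22 (T = 3 - 25 = -22)
g(y, d) = -88 + 4*d (g(y, d) = 4*(-22 + d) = -88 + 4*d)
P*g(0, -22) = 39*(-88 + 4*(-22)) = 39*(-88 - 88) = 39*(-176) = -6864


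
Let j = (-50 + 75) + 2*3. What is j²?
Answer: 961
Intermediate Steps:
j = 31 (j = 25 + 6 = 31)
j² = 31² = 961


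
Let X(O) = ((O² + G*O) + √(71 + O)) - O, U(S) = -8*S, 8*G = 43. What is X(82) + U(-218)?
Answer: 35307/4 + 3*√17 ≈ 8839.1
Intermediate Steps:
G = 43/8 (G = (⅛)*43 = 43/8 ≈ 5.3750)
X(O) = O² + √(71 + O) + 35*O/8 (X(O) = ((O² + 43*O/8) + √(71 + O)) - O = (O² + √(71 + O) + 43*O/8) - O = O² + √(71 + O) + 35*O/8)
X(82) + U(-218) = (82² + √(71 + 82) + (35/8)*82) - 8*(-218) = (6724 + √153 + 1435/4) + 1744 = (6724 + 3*√17 + 1435/4) + 1744 = (28331/4 + 3*√17) + 1744 = 35307/4 + 3*√17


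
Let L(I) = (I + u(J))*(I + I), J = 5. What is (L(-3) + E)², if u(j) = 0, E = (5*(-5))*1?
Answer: 49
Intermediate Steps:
E = -25 (E = -25*1 = -25)
L(I) = 2*I² (L(I) = (I + 0)*(I + I) = I*(2*I) = 2*I²)
(L(-3) + E)² = (2*(-3)² - 25)² = (2*9 - 25)² = (18 - 25)² = (-7)² = 49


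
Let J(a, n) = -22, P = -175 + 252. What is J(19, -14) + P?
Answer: 55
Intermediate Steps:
P = 77
J(19, -14) + P = -22 + 77 = 55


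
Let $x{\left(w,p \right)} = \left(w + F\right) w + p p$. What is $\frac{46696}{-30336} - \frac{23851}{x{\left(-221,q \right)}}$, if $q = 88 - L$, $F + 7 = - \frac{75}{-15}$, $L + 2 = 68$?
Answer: $- \frac{126977657}{62905488} \approx -2.0185$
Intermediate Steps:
$L = 66$ ($L = -2 + 68 = 66$)
$F = -2$ ($F = -7 - \frac{75}{-15} = -7 - -5 = -7 + 5 = -2$)
$q = 22$ ($q = 88 - 66 = 22$)
$x{\left(w,p \right)} = p^{2} + w \left(-2 + w\right)$ ($x{\left(w,p \right)} = \left(w - 2\right) w + p p = \left(-2 + w\right) w + p^{2} = w \left(-2 + w\right) + p^{2} = p^{2} + w \left(-2 + w\right)$)
$\frac{46696}{-30336} - \frac{23851}{x{\left(-221,q \right)}} = \frac{46696}{-30336} - \frac{23851}{22^{2} + \left(-221\right)^{2} - -442} = 46696 \left(- \frac{1}{30336}\right) - \frac{23851}{484 + 48841 + 442} = - \frac{5837}{3792} - \frac{23851}{49767} = - \frac{126977657}{62905488}$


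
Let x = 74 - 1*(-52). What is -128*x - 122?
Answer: -16250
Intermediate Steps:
x = 126 (x = 74 + 52 = 126)
-128*x - 122 = -128*126 - 122 = -16128 - 122 = -16250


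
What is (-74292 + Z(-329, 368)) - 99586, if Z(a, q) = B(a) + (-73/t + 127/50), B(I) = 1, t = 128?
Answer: -556400097/3200 ≈ -1.7388e+5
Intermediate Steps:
Z(a, q) = 9503/3200 (Z(a, q) = 1 + (-73/128 + 127/50) = 1 + 6303/3200 = 9503/3200)
(-74292 + Z(-329, 368)) - 99586 = (-74292 + 9503/3200) - 99586 = -237724897/3200 - 99586 = -556400097/3200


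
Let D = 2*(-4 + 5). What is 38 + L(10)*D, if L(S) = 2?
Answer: 42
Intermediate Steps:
D = 2 (D = 2*1 = 2)
38 + L(10)*D = 38 + 2*2 = 38 + 4 = 42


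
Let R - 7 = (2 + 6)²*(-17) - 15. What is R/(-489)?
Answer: 1096/489 ≈ 2.2413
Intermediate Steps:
R = -1096 (R = 7 + ((2 + 6)²*(-17) - 15) = 7 + (8²*(-17) - 15) = 7 + (64*(-17) - 15) = 7 + (-1088 - 15) = 7 - 1103 = -1096)
R/(-489) = -1096/(-489) = -1/489*(-1096) = 1096/489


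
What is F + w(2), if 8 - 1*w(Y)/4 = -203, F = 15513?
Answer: 16357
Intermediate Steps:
w(Y) = 844 (w(Y) = 32 - 4*(-203) = 32 + 812 = 844)
F + w(2) = 15513 + 844 = 16357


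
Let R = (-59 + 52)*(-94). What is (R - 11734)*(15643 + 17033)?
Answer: -361919376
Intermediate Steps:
R = 658 (R = -7*(-94) = 658)
(R - 11734)*(15643 + 17033) = (658 - 11734)*(15643 + 17033) = -11076*32676 = -361919376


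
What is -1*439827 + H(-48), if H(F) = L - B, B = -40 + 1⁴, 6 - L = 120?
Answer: -439902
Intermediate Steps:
L = -114 (L = 6 - 1*120 = 6 - 120 = -114)
B = -39 (B = -40 + 1 = -39)
H(F) = -75 (H(F) = -114 - 1*(-39) = -114 + 39 = -75)
-1*439827 + H(-48) = -1*439827 - 75 = -439827 - 75 = -439902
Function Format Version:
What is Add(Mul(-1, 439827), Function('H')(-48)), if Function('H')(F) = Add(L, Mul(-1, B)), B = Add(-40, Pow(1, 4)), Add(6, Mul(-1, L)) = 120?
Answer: -439902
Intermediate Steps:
L = -114 (L = Add(6, Mul(-1, 120)) = Add(6, -120) = -114)
B = -39 (B = Add(-40, 1) = -39)
Function('H')(F) = -75 (Function('H')(F) = Add(-114, Mul(-1, -39)) = Add(-114, 39) = -75)
Add(Mul(-1, 439827), Function('H')(-48)) = Add(Mul(-1, 439827), -75) = Add(-439827, -75) = -439902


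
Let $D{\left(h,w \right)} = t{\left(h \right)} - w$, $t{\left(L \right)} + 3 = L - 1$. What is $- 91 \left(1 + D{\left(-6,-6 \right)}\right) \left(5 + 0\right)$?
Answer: $1365$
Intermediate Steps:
$t{\left(L \right)} = -4 + L$ ($t{\left(L \right)} = -3 + \left(L - 1\right) = -3 + \left(-1 + L\right) = -4 + L$)
$D{\left(h,w \right)} = -4 + h - w$ ($D{\left(h,w \right)} = \left(-4 + h\right) - w = -4 + h - w$)
$- 91 \left(1 + D{\left(-6,-6 \right)}\right) \left(5 + 0\right) = - 91 \left(1 - 4\right) \left(5 + 0\right) = - 91 \left(1 - 4\right) 5 = - 91 \left(\left(-3\right) 5\right) = \left(-91\right) \left(-15\right) = 1365$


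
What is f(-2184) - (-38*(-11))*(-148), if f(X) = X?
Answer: 59680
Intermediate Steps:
f(-2184) - (-38*(-11))*(-148) = -2184 - (-38*(-11))*(-148) = -2184 - 418*(-148) = -2184 - 1*(-61864) = -2184 + 61864 = 59680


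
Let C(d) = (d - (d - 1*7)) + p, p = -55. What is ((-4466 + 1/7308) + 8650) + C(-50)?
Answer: 30225889/7308 ≈ 4136.0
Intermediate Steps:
C(d) = -48 (C(d) = (d - (d - 1*7)) - 55 = (d - (d - 7)) - 55 = (d - (-7 + d)) - 55 = (d + (7 - d)) - 55 = 7 - 55 = -48)
((-4466 + 1/7308) + 8650) + C(-50) = ((-4466 + 1/7308) + 8650) - 48 = (-32637527/7308 + 8650) - 48 = 30576673/7308 - 48 = 30225889/7308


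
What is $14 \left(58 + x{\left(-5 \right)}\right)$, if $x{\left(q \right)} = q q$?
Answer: $1162$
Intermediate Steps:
$x{\left(q \right)} = q^{2}$
$14 \left(58 + x{\left(-5 \right)}\right) = 14 \left(58 + \left(-5\right)^{2}\right) = 14 \left(58 + 25\right) = 14 \cdot 83 = 1162$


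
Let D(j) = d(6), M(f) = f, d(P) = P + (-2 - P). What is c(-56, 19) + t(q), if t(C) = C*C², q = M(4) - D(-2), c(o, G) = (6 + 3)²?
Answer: 297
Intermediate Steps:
d(P) = -2
c(o, G) = 81 (c(o, G) = 9² = 81)
D(j) = -2
q = 6 (q = 4 - 1*(-2) = 4 + 2 = 6)
t(C) = C³
c(-56, 19) + t(q) = 81 + 6³ = 81 + 216 = 297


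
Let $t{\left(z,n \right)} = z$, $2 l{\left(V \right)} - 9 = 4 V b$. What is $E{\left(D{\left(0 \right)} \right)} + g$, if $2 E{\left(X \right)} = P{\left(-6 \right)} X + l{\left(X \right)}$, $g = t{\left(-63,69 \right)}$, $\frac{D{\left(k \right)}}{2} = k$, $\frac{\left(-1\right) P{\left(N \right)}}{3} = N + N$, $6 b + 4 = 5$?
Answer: $- \frac{243}{4} \approx -60.75$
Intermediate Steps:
$b = \frac{1}{6}$ ($b = - \frac{2}{3} + \frac{1}{6} \cdot 5 = - \frac{2}{3} + \frac{5}{6} = \frac{1}{6} \approx 0.16667$)
$l{\left(V \right)} = \frac{9}{2} + \frac{V}{3}$ ($l{\left(V \right)} = \frac{9}{2} + \frac{4 V \frac{1}{6}}{2} = \frac{9}{2} + \frac{\frac{2}{3} V}{2} = \frac{9}{2} + \frac{V}{3}$)
$P{\left(N \right)} = - 6 N$ ($P{\left(N \right)} = - 3 \left(N + N\right) = - 3 \cdot 2 N = - 6 N$)
$D{\left(k \right)} = 2 k$
$g = -63$
$E{\left(X \right)} = \frac{9}{4} + \frac{109 X}{6}$ ($E{\left(X \right)} = \frac{\left(-6\right) \left(-6\right) X + \left(\frac{9}{2} + \frac{X}{3}\right)}{2} = \frac{36 X + \left(\frac{9}{2} + \frac{X}{3}\right)}{2} = \frac{\frac{9}{2} + \frac{109 X}{3}}{2} = \frac{9}{4} + \frac{109 X}{6}$)
$E{\left(D{\left(0 \right)} \right)} + g = \left(\frac{9}{4} + \frac{109 \cdot 2 \cdot 0}{6}\right) - 63 = \left(\frac{9}{4} + \frac{109}{6} \cdot 0\right) - 63 = \left(\frac{9}{4} + 0\right) - 63 = \frac{9}{4} - 63 = - \frac{243}{4}$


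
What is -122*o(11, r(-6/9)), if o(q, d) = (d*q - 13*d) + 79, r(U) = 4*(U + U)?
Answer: -32818/3 ≈ -10939.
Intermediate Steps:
r(U) = 8*U (r(U) = 4*(2*U) = 8*U)
o(q, d) = 79 - 13*d + d*q (o(q, d) = (-13*d + d*q) + 79 = 79 - 13*d + d*q)
-122*o(11, r(-6/9)) = -122*(79 - 104*(-6/9) + (8*(-6/9))*11) = -122*(79 - 104*(-6*1/9) + (8*(-6*1/9))*11) = -122*(79 - 104*(-2)/3 + (8*(-2/3))*11) = -122*(79 - 13*(-16/3) - 16/3*11) = -122*(79 + 208/3 - 176/3) = -122*269/3 = -32818/3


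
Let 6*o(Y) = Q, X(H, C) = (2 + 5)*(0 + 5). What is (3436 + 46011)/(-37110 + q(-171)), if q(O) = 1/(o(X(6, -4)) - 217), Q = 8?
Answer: -31992209/24010173 ≈ -1.3324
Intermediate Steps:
X(H, C) = 35 (X(H, C) = 7*5 = 35)
o(Y) = 4/3 (o(Y) = (1/6)*8 = 4/3)
q(O) = -3/647 (q(O) = 1/(4/3 - 217) = 1/(-647/3) = -3/647)
(3436 + 46011)/(-37110 + q(-171)) = (3436 + 46011)/(-37110 - 3/647) = 49447/(-24010173/647) = 49447*(-647/24010173) = -31992209/24010173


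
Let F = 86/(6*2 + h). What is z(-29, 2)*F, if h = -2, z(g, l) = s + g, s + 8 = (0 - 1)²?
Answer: -1548/5 ≈ -309.60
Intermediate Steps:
s = -7 (s = -8 + (0 - 1)² = -8 + (-1)² = -8 + 1 = -7)
z(g, l) = -7 + g
F = 43/5 (F = 86/(6*2 - 2) = 86/(12 - 2) = 86/10 = 86*(⅒) = 43/5 ≈ 8.6000)
z(-29, 2)*F = (-7 - 29)*(43/5) = -36*43/5 = -1548/5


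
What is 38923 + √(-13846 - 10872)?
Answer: 38923 + I*√24718 ≈ 38923.0 + 157.22*I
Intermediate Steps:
38923 + √(-13846 - 10872) = 38923 + √(-24718) = 38923 + I*√24718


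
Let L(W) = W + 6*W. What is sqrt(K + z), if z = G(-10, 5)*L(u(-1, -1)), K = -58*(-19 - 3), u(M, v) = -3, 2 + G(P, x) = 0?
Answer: sqrt(1318) ≈ 36.304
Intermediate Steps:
G(P, x) = -2 (G(P, x) = -2 + 0 = -2)
L(W) = 7*W
K = 1276 (K = -58*(-22) = 1276)
z = 42 (z = -14*(-3) = -2*(-21) = 42)
sqrt(K + z) = sqrt(1276 + 42) = sqrt(1318)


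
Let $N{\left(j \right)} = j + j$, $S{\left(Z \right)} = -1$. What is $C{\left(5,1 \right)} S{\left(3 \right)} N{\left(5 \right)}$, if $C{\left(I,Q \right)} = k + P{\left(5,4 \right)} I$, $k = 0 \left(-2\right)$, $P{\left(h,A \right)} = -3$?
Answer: $150$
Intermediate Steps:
$k = 0$
$N{\left(j \right)} = 2 j$
$C{\left(I,Q \right)} = - 3 I$ ($C{\left(I,Q \right)} = 0 - 3 I = - 3 I$)
$C{\left(5,1 \right)} S{\left(3 \right)} N{\left(5 \right)} = \left(-3\right) 5 \left(-1\right) 2 \cdot 5 = \left(-15\right) \left(-1\right) 10 = 15 \cdot 10 = 150$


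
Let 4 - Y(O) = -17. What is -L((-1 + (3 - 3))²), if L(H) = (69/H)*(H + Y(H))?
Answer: -1518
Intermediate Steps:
Y(O) = 21 (Y(O) = 4 - 1*(-17) = 4 + 17 = 21)
L(H) = 69*(21 + H)/H (L(H) = (69/H)*(H + 21) = (69/H)*(21 + H) = 69*(21 + H)/H)
-L((-1 + (3 - 3))²) = -(69 + 1449/((-1 + (3 - 3))²)) = -(69 + 1449/((-1 + 0)²)) = -(69 + 1449/((-1)²)) = -(69 + 1449/1) = -(69 + 1449*1) = -(69 + 1449) = -1*1518 = -1518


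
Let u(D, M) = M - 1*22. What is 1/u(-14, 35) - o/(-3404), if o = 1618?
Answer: 12219/22126 ≈ 0.55225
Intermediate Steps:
u(D, M) = -22 + M (u(D, M) = M - 22 = -22 + M)
1/u(-14, 35) - o/(-3404) = 1/(-22 + 35) - 1618/(-3404) = 1/13 - 1618*(-1)/3404 = 1/13 - 1*(-809/1702) = 1/13 + 809/1702 = 12219/22126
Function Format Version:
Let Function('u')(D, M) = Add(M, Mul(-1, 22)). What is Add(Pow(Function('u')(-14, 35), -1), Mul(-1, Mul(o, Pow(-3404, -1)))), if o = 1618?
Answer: Rational(12219, 22126) ≈ 0.55225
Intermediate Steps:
Function('u')(D, M) = Add(-22, M) (Function('u')(D, M) = Add(M, -22) = Add(-22, M))
Add(Pow(Function('u')(-14, 35), -1), Mul(-1, Mul(o, Pow(-3404, -1)))) = Add(Pow(Add(-22, 35), -1), Mul(-1, Mul(1618, Pow(-3404, -1)))) = Add(Pow(13, -1), Mul(-1, Mul(1618, Rational(-1, 3404)))) = Add(Rational(1, 13), Mul(-1, Rational(-809, 1702))) = Add(Rational(1, 13), Rational(809, 1702)) = Rational(12219, 22126)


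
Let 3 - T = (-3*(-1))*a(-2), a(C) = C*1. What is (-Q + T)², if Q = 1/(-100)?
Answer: 811801/10000 ≈ 81.180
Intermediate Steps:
a(C) = C
Q = -1/100 ≈ -0.010000
T = 9 (T = 3 - (-3*(-1))*(-2) = 3 - 3*(-2) = 3 - 1*(-6) = 3 + 6 = 9)
(-Q + T)² = (-1*(-1/100) + 9)² = (1/100 + 9)² = (901/100)² = 811801/10000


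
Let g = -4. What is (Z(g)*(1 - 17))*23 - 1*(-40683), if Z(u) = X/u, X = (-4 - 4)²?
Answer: 46571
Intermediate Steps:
X = 64 (X = (-8)² = 64)
Z(u) = 64/u
(Z(g)*(1 - 17))*23 - 1*(-40683) = ((64/(-4))*(1 - 17))*23 - 1*(-40683) = ((64*(-¼))*(-16))*23 + 40683 = -16*(-16)*23 + 40683 = 256*23 + 40683 = 5888 + 40683 = 46571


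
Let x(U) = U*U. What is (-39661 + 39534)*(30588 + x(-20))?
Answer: -3935476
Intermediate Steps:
x(U) = U²
(-39661 + 39534)*(30588 + x(-20)) = (-39661 + 39534)*(30588 + (-20)²) = -127*(30588 + 400) = -127*30988 = -3935476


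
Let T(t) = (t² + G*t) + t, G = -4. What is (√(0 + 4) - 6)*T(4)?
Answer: -16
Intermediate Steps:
T(t) = t² - 3*t (T(t) = (t² - 4*t) + t = t² - 3*t)
(√(0 + 4) - 6)*T(4) = (√(0 + 4) - 6)*(4*(-3 + 4)) = (√4 - 6)*(4*1) = (2 - 6)*4 = -4*4 = -16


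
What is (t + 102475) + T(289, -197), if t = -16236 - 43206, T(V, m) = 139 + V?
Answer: 43461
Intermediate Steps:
t = -59442
(t + 102475) + T(289, -197) = (-59442 + 102475) + (139 + 289) = 43033 + 428 = 43461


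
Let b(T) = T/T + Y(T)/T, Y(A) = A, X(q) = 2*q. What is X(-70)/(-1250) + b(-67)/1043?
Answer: 14852/130375 ≈ 0.11392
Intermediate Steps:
b(T) = 2 (b(T) = T/T + T/T = 1 + 1 = 2)
X(-70)/(-1250) + b(-67)/1043 = (2*(-70))/(-1250) + 2/1043 = -140*(-1/1250) + 2*(1/1043) = 14/125 + 2/1043 = 14852/130375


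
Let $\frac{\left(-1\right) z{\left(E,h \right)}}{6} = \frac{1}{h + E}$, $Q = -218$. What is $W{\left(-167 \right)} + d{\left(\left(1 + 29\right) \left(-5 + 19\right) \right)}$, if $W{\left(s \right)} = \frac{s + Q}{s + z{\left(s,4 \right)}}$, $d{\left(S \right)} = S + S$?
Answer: $\frac{4584671}{5443} \approx 842.31$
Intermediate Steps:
$z{\left(E,h \right)} = - \frac{6}{E + h}$ ($z{\left(E,h \right)} = - \frac{6}{h + E} = - \frac{6}{E + h}$)
$d{\left(S \right)} = 2 S$
$W{\left(s \right)} = \frac{-218 + s}{s - \frac{6}{4 + s}}$ ($W{\left(s \right)} = \frac{s - 218}{s - \frac{6}{s + 4}} = \frac{-218 + s}{s - \frac{6}{4 + s}}$)
$W{\left(-167 \right)} + d{\left(\left(1 + 29\right) \left(-5 + 19\right) \right)} = \frac{\left(-218 - 167\right) \left(4 - 167\right)}{-6 - 167 \left(4 - 167\right)} + 2 \left(1 + 29\right) \left(-5 + 19\right) = \frac{1}{-6 - -27221} \left(-385\right) \left(-163\right) + 2 \cdot 30 \cdot 14 = \frac{1}{-6 + 27221} \left(-385\right) \left(-163\right) + 2 \cdot 420 = \frac{1}{27215} \left(-385\right) \left(-163\right) + 840 = \frac{12551}{5443} + 840 = \frac{4584671}{5443}$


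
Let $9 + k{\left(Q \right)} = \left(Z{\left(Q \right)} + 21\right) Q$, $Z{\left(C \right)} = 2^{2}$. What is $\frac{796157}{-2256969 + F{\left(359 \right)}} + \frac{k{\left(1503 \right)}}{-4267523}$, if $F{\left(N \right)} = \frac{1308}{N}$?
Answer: $- \frac{1250182845620507}{3457762913365449} \approx -0.36156$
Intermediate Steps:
$Z{\left(C \right)} = 4$
$k{\left(Q \right)} = -9 + 25 Q$ ($k{\left(Q \right)} = -9 + \left(4 + 21\right) Q = -9 + 25 Q$)
$\frac{796157}{-2256969 + F{\left(359 \right)}} + \frac{k{\left(1503 \right)}}{-4267523} = \frac{796157}{-2256969 + \frac{1308}{359}} + \frac{-9 + 25 \cdot 1503}{-4267523} = \frac{796157}{-2256969 + 1308 \cdot \frac{1}{359}} + \left(-9 + 37575\right) \left(- \frac{1}{4267523}\right) = \frac{796157}{-2256969 + \frac{1308}{359}} + 37566 \left(- \frac{1}{4267523}\right) = \frac{796157}{- \frac{810250563}{359}} - \frac{37566}{4267523} = 796157 \left(- \frac{359}{810250563}\right) - \frac{37566}{4267523} = - \frac{285820363}{810250563} - \frac{37566}{4267523} = - \frac{1250182845620507}{3457762913365449}$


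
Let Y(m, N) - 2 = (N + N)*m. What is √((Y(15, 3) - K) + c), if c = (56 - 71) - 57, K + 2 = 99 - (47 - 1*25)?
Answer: I*√55 ≈ 7.4162*I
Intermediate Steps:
K = 75 (K = -2 + (99 - (47 - 1*25)) = -2 + (99 - (47 - 25)) = -2 + (99 - 1*22) = -2 + (99 - 22) = -2 + 77 = 75)
c = -72 (c = -15 - 57 = -72)
Y(m, N) = 2 + 2*N*m (Y(m, N) = 2 + (N + N)*m = 2 + (2*N)*m = 2 + 2*N*m)
√((Y(15, 3) - K) + c) = √(((2 + 2*3*15) - 1*75) - 72) = √(((2 + 90) - 75) - 72) = √((92 - 75) - 72) = √(17 - 72) = √(-55) = I*√55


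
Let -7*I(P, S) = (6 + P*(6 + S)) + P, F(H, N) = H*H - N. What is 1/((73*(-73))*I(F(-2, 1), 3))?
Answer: 7/191844 ≈ 3.6488e-5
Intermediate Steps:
F(H, N) = H**2 - N
I(P, S) = -6/7 - P/7 - P*(6 + S)/7 (I(P, S) = -((6 + P*(6 + S)) + P)/7 = -(6 + P + P*(6 + S))/7 = -6/7 - P/7 - P*(6 + S)/7)
1/((73*(-73))*I(F(-2, 1), 3)) = 1/((73*(-73))*(-6/7 - ((-2)**2 - 1*1) - 1/7*((-2)**2 - 1*1)*3)) = 1/(-5329*(-6/7 - (4 - 1) - 1/7*(4 - 1)*3)) = 1/(-5329*(-6/7 - 1*3 - 1/7*3*3)) = 1/(-5329*(-6/7 - 3 - 9/7)) = 1/(-5329*(-36/7)) = 1/(191844/7) = 7/191844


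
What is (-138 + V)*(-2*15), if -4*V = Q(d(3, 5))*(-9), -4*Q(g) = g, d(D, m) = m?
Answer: 33795/8 ≈ 4224.4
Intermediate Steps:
Q(g) = -g/4
V = -45/16 (V = -(-1/4*5)*(-9)/4 = -(-5)*(-9)/16 = -1/4*45/4 = -45/16 ≈ -2.8125)
(-138 + V)*(-2*15) = (-138 - 45/16)*(-2*15) = -2253/16*(-30) = 33795/8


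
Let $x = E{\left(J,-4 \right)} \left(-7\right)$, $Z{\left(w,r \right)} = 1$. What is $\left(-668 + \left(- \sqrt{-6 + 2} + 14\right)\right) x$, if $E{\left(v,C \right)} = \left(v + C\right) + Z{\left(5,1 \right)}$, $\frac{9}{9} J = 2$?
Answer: $-4578 - 14 i \approx -4578.0 - 14.0 i$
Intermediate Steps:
$J = 2$
$E{\left(v,C \right)} = 1 + C + v$ ($E{\left(v,C \right)} = \left(v + C\right) + 1 = \left(C + v\right) + 1 = 1 + C + v$)
$x = 7$ ($x = \left(1 - 4 + 2\right) \left(-7\right) = \left(-1\right) \left(-7\right) = 7$)
$\left(-668 + \left(- \sqrt{-6 + 2} + 14\right)\right) x = \left(-668 + \left(- \sqrt{-6 + 2} + 14\right)\right) 7 = \left(-668 + \left(- \sqrt{-4} + 14\right)\right) 7 = \left(-668 + \left(- 2 i + 14\right)\right) 7 = \left(-668 + \left(14 - 2 i\right)\right) 7 = \left(-654 - 2 i\right) 7 = -4578 - 14 i$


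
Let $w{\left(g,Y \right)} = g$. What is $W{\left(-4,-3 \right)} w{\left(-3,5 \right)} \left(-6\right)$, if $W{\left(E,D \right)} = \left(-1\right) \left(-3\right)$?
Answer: $54$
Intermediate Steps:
$W{\left(E,D \right)} = 3$
$W{\left(-4,-3 \right)} w{\left(-3,5 \right)} \left(-6\right) = 3 \left(-3\right) \left(-6\right) = \left(-9\right) \left(-6\right) = 54$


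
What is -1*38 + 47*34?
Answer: 1560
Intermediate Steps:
-1*38 + 47*34 = -38 + 1598 = 1560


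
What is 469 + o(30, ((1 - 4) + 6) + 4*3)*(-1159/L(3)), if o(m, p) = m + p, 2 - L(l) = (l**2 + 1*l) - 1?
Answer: 6264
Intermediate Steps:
L(l) = 3 - l - l**2 (L(l) = 2 - ((l**2 + 1*l) - 1) = 2 - ((l**2 + l) - 1) = 2 - ((l + l**2) - 1) = 2 - (-1 + l + l**2) = 2 + (1 - l - l**2) = 3 - l - l**2)
469 + o(30, ((1 - 4) + 6) + 4*3)*(-1159/L(3)) = 469 + (30 + (((1 - 4) + 6) + 4*3))*(-1159/(3 - 1*3 - 1*3**2)) = 469 + (30 + ((-3 + 6) + 12))*(-1159/(3 - 3 - 1*9)) = 469 + (30 + (3 + 12))*(-1159/(3 - 3 - 9)) = 469 + (30 + 15)*(-1159/(-9)) = 469 + 45*(-1159*(-1/9)) = 469 + 45*(1159/9) = 469 + 5795 = 6264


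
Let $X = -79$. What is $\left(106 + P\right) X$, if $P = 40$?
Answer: $-11534$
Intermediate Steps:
$\left(106 + P\right) X = \left(106 + 40\right) \left(-79\right) = 146 \left(-79\right) = -11534$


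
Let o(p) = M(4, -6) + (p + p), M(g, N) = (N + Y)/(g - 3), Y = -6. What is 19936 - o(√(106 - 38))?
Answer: 19948 - 4*√17 ≈ 19932.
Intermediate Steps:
M(g, N) = (-6 + N)/(-3 + g) (M(g, N) = (N - 6)/(g - 3) = (-6 + N)/(-3 + g))
o(p) = -12 + 2*p (o(p) = (-6 - 6)/(-3 + 4) + (p + p) = -12/1 + 2*p = 1*(-12) + 2*p = -12 + 2*p)
19936 - o(√(106 - 38)) = 19936 - (-12 + 2*√(106 - 38)) = 19936 - (-12 + 2*√68) = 19936 - (-12 + 2*(2*√17)) = 19936 - (-12 + 4*√17) = 19936 + (12 - 4*√17) = 19948 - 4*√17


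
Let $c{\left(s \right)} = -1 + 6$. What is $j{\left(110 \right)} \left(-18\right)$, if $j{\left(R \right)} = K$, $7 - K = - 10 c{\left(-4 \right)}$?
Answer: $-1026$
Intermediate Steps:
$c{\left(s \right)} = 5$
$K = 57$ ($K = 7 - \left(-10\right) 5 = 7 - -50 = 7 + 50 = 57$)
$j{\left(R \right)} = 57$
$j{\left(110 \right)} \left(-18\right) = 57 \left(-18\right) = -1026$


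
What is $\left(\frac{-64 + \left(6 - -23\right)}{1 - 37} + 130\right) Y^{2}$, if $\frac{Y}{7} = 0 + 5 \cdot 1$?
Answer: $\frac{5775875}{36} \approx 1.6044 \cdot 10^{5}$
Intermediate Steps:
$Y = 35$ ($Y = 7 \left(0 + 5 \cdot 1\right) = 7 \left(0 + 5\right) = 7 \cdot 5 = 35$)
$\left(\frac{-64 + \left(6 - -23\right)}{1 - 37} + 130\right) Y^{2} = \left(\frac{-64 + \left(6 - -23\right)}{1 - 37} + 130\right) 35^{2} = \left(\frac{-64 + \left(6 + 23\right)}{-36} + 130\right) 1225 = \left(\left(-64 + 29\right) \left(- \frac{1}{36}\right) + 130\right) 1225 = \left(\left(-35\right) \left(- \frac{1}{36}\right) + 130\right) 1225 = \left(\frac{35}{36} + 130\right) 1225 = \frac{4715}{36} \cdot 1225 = \frac{5775875}{36}$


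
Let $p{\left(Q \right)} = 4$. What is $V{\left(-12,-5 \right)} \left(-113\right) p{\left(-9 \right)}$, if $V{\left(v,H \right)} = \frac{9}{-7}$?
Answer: $\frac{4068}{7} \approx 581.14$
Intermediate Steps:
$V{\left(v,H \right)} = - \frac{9}{7}$ ($V{\left(v,H \right)} = 9 \left(- \frac{1}{7}\right) = - \frac{9}{7}$)
$V{\left(-12,-5 \right)} \left(-113\right) p{\left(-9 \right)} = \left(- \frac{9}{7}\right) \left(-113\right) 4 = \frac{1017}{7} \cdot 4 = \frac{4068}{7}$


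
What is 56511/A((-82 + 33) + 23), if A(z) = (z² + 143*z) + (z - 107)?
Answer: -56511/3175 ≈ -17.799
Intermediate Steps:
A(z) = -107 + z² + 144*z (A(z) = (z² + 143*z) + (-107 + z) = -107 + z² + 144*z)
56511/A((-82 + 33) + 23) = 56511/(-107 + ((-82 + 33) + 23)² + 144*((-82 + 33) + 23)) = 56511/(-107 + (-49 + 23)² + 144*(-49 + 23)) = 56511/(-107 + (-26)² + 144*(-26)) = 56511/(-107 + 676 - 3744) = 56511/(-3175) = 56511*(-1/3175) = -56511/3175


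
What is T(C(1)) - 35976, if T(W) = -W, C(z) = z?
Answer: -35977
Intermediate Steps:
T(C(1)) - 35976 = -1*1 - 35976 = -1 - 35976 = -35977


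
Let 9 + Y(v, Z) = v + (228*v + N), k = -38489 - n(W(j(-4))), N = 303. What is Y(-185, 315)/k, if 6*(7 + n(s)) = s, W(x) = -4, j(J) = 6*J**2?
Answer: 126213/115444 ≈ 1.0933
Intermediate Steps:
n(s) = -7 + s/6
k = -115444/3 (k = -38489 - (-7 + (1/6)*(-4)) = -38489 - (-7 - 2/3) = -38489 - 1*(-23/3) = -38489 + 23/3 = -115444/3 ≈ -38481.)
Y(v, Z) = 294 + 229*v (Y(v, Z) = -9 + (v + (228*v + 303)) = -9 + (v + (303 + 228*v)) = -9 + (303 + 229*v) = 294 + 229*v)
Y(-185, 315)/k = (294 + 229*(-185))/(-115444/3) = (294 - 42365)*(-3/115444) = -42071*(-3/115444) = 126213/115444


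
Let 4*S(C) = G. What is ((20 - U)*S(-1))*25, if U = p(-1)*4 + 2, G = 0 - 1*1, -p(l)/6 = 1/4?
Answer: -150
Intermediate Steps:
p(l) = -3/2 (p(l) = -6/4 = -6*¼ = -3/2)
G = -1 (G = 0 - 1 = -1)
S(C) = -¼ (S(C) = (¼)*(-1) = -¼)
U = -4 (U = -3/2*4 + 2 = -6 + 2 = -4)
((20 - U)*S(-1))*25 = ((20 - 1*(-4))*(-¼))*25 = ((20 + 4)*(-¼))*25 = (24*(-¼))*25 = -6*25 = -150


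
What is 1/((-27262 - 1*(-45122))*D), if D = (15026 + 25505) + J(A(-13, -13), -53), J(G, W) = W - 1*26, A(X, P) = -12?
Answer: 1/722472720 ≈ 1.3841e-9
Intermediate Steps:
J(G, W) = -26 + W (J(G, W) = W - 26 = -26 + W)
D = 40452 (D = (15026 + 25505) + (-26 - 53) = 40531 - 79 = 40452)
1/((-27262 - 1*(-45122))*D) = 1/(-27262 - 1*(-45122)*40452) = (1/40452)/(-27262 + 45122) = (1/40452)/17860 = (1/17860)*(1/40452) = 1/722472720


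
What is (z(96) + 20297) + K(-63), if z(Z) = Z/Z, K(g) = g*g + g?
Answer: 24204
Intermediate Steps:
K(g) = g + g² (K(g) = g² + g = g + g²)
z(Z) = 1
(z(96) + 20297) + K(-63) = (1 + 20297) - 63*(1 - 63) = 20298 - 63*(-62) = 20298 + 3906 = 24204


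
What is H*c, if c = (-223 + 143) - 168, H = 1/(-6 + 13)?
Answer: -248/7 ≈ -35.429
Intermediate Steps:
H = ⅐ (H = 1/7 = ⅐ ≈ 0.14286)
c = -248 (c = -80 - 168 = -248)
H*c = (⅐)*(-248) = -248/7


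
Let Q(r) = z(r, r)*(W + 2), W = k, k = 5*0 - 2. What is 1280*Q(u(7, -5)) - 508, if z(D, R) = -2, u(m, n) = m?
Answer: -508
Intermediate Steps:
k = -2 (k = 0 - 2 = -2)
W = -2
Q(r) = 0 (Q(r) = -2*(-2 + 2) = -2*0 = 0)
1280*Q(u(7, -5)) - 508 = 1280*0 - 508 = 0 - 508 = -508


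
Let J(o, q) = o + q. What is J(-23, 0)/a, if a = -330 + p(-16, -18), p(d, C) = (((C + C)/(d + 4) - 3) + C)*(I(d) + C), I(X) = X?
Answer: -23/282 ≈ -0.081560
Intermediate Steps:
p(d, C) = (C + d)*(-3 + C + 2*C/(4 + d)) (p(d, C) = (((C + C)/(d + 4) - 3) + C)*(d + C) = (((2*C)/(4 + d) - 3) + C)*(C + d) = ((2*C/(4 + d) - 3) + C)*(C + d) = ((-3 + 2*C/(4 + d)) + C)*(C + d) = (-3 + C + 2*C/(4 + d))*(C + d) = (C + d)*(-3 + C + 2*C/(4 + d)))
a = 282 (a = -330 + (-12*(-18) - 12*(-16) - 3*(-16)² + 6*(-18)² - 18*(-16)² - 16*(-18)² + 3*(-18)*(-16))/(4 - 16) = -330 + (216 + 192 - 3*256 + 6*324 - 18*256 - 16*324 + 864)/(-12) = -330 - (216 + 192 - 768 + 1944 - 4608 - 5184 + 864)/12 = -330 - 1/12*(-7344) = -330 + 612 = 282)
J(-23, 0)/a = (-23 + 0)/282 = -23*1/282 = -23/282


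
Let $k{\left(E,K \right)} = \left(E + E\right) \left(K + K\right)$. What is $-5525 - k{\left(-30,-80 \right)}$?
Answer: $-15125$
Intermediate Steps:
$k{\left(E,K \right)} = 4 E K$ ($k{\left(E,K \right)} = 2 E 2 K = 4 E K$)
$-5525 - k{\left(-30,-80 \right)} = -5525 - 4 \left(-30\right) \left(-80\right) = -5525 - 9600 = -15125$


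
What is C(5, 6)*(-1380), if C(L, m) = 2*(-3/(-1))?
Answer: -8280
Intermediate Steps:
C(L, m) = 6 (C(L, m) = 2*(-3*(-1)) = 2*3 = 6)
C(5, 6)*(-1380) = 6*(-1380) = -8280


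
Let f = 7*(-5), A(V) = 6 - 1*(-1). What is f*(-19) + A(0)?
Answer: 672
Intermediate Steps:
A(V) = 7 (A(V) = 6 + 1 = 7)
f = -35
f*(-19) + A(0) = -35*(-19) + 7 = 665 + 7 = 672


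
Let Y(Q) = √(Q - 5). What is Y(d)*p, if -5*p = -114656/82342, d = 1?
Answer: 114656*I/205855 ≈ 0.55697*I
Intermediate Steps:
Y(Q) = √(-5 + Q)
p = 57328/205855 (p = -(-114656)/(5*82342) = -⅕*(-57328/41171) = 57328/205855 ≈ 0.27849)
Y(d)*p = √(-5 + 1)*(57328/205855) = √(-4)*(57328/205855) = (2*I)*(57328/205855) = 114656*I/205855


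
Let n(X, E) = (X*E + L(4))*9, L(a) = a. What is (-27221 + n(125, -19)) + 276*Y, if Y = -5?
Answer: -49940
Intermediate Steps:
n(X, E) = 36 + 9*E*X (n(X, E) = (X*E + 4)*9 = (E*X + 4)*9 = (4 + E*X)*9 = 36 + 9*E*X)
(-27221 + n(125, -19)) + 276*Y = (-27221 + (36 + 9*(-19)*125)) + 276*(-5) = (-27221 + (36 - 21375)) - 1380 = (-27221 - 21339) - 1380 = -48560 - 1380 = -49940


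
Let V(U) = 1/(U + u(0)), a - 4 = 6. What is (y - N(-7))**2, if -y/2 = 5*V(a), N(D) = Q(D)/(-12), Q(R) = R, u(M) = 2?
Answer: 289/144 ≈ 2.0069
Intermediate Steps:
a = 10 (a = 4 + 6 = 10)
N(D) = -D/12 (N(D) = D/(-12) = D*(-1/12) = -D/12)
V(U) = 1/(2 + U) (V(U) = 1/(U + 2) = 1/(2 + U))
y = -5/6 (y = -10/(2 + 10) = -10/12 = -2*5/12 = -5/6 ≈ -0.83333)
(y - N(-7))**2 = (-5/6 - (-1)*(-7)/12)**2 = (-5/6 - 1*7/12)**2 = (-5/6 - 7/12)**2 = (-17/12)**2 = 289/144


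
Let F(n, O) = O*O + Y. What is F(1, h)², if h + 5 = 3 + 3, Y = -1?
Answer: 0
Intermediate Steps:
h = 1 (h = -5 + (3 + 3) = -5 + 6 = 1)
F(n, O) = -1 + O² (F(n, O) = O*O - 1 = O² - 1 = -1 + O²)
F(1, h)² = (-1 + 1²)² = (-1 + 1)² = 0² = 0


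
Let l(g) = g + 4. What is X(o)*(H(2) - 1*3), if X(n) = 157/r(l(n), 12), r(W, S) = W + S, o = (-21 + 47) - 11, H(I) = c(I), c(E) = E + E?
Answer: 157/31 ≈ 5.0645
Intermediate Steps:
c(E) = 2*E
H(I) = 2*I
o = 15 (o = 26 - 11 = 15)
l(g) = 4 + g
r(W, S) = S + W
X(n) = 157/(16 + n) (X(n) = 157/(12 + (4 + n)) = 157/(16 + n))
X(o)*(H(2) - 1*3) = (157/(16 + 15))*(2*2 - 1*3) = (157/31)*(4 - 3) = (157*(1/31))*1 = (157/31)*1 = 157/31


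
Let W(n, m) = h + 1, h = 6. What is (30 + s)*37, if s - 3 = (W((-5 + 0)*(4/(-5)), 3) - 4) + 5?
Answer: 1517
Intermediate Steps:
W(n, m) = 7 (W(n, m) = 6 + 1 = 7)
s = 11 (s = 3 + ((7 - 4) + 5) = 3 + (3 + 5) = 3 + 8 = 11)
(30 + s)*37 = (30 + 11)*37 = 41*37 = 1517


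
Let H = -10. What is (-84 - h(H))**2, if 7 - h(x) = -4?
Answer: 9025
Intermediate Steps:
h(x) = 11 (h(x) = 7 - 1*(-4) = 7 + 4 = 11)
(-84 - h(H))**2 = (-84 - 1*11)**2 = (-84 - 11)**2 = (-95)**2 = 9025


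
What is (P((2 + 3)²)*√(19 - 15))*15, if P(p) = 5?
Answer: 150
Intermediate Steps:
(P((2 + 3)²)*√(19 - 15))*15 = (5*√(19 - 15))*15 = (5*√4)*15 = (5*2)*15 = 10*15 = 150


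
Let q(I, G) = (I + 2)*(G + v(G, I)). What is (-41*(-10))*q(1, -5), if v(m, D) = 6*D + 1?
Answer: 2460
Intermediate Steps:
v(m, D) = 1 + 6*D
q(I, G) = (2 + I)*(1 + G + 6*I) (q(I, G) = (I + 2)*(G + (1 + 6*I)) = (2 + I)*(1 + G + 6*I))
(-41*(-10))*q(1, -5) = (-41*(-10))*(2 + 2*(-5) + 6*1² + 13*1 - 5*1) = 410*(2 - 10 + 6*1 + 13 - 5) = 410*(2 - 10 + 6 + 13 - 5) = 410*6 = 2460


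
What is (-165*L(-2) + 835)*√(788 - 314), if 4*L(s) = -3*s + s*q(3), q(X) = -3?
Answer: 340*√474 ≈ 7402.3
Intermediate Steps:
L(s) = -3*s/2 (L(s) = (-3*s + s*(-3))/4 = (-3*s - 3*s)/4 = (-6*s)/4 = -3*s/2)
(-165*L(-2) + 835)*√(788 - 314) = (-(-495)*(-2)/2 + 835)*√(788 - 314) = (-165*3 + 835)*√474 = (-495 + 835)*√474 = 340*√474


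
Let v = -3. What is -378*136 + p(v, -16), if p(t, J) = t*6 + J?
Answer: -51442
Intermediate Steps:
p(t, J) = J + 6*t (p(t, J) = 6*t + J = J + 6*t)
-378*136 + p(v, -16) = -378*136 + (-16 + 6*(-3)) = -51408 + (-16 - 18) = -51408 - 34 = -51442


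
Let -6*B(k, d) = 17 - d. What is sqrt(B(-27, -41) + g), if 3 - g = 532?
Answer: 4*I*sqrt(303)/3 ≈ 23.209*I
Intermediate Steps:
B(k, d) = -17/6 + d/6 (B(k, d) = -(17 - d)/6 = -17/6 + d/6)
g = -529 (g = 3 - 1*532 = 3 - 532 = -529)
sqrt(B(-27, -41) + g) = sqrt((-17/6 + (1/6)*(-41)) - 529) = sqrt((-17/6 - 41/6) - 529) = sqrt(-29/3 - 529) = sqrt(-1616/3) = 4*I*sqrt(303)/3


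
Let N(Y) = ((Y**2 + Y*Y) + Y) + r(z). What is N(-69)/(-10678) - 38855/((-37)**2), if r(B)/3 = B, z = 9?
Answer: -213935905/7309091 ≈ -29.270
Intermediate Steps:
r(B) = 3*B
N(Y) = 27 + Y + 2*Y**2 (N(Y) = ((Y**2 + Y*Y) + Y) + 3*9 = ((Y**2 + Y**2) + Y) + 27 = (2*Y**2 + Y) + 27 = (Y + 2*Y**2) + 27 = 27 + Y + 2*Y**2)
N(-69)/(-10678) - 38855/((-37)**2) = (27 - 69 + 2*(-69)**2)/(-10678) - 38855/((-37)**2) = (27 - 69 + 2*4761)*(-1/10678) - 38855/1369 = (27 - 69 + 9522)*(-1/10678) - 38855*1/1369 = 9480*(-1/10678) - 38855/1369 = -4740/5339 - 38855/1369 = -213935905/7309091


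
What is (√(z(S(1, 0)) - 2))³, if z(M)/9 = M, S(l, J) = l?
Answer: 7*√7 ≈ 18.520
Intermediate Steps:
z(M) = 9*M
(√(z(S(1, 0)) - 2))³ = (√(9*1 - 2))³ = (√(9 - 2))³ = (√7)³ = 7*√7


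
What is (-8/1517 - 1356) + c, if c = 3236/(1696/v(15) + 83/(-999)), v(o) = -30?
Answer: -606255025880/429006083 ≈ -1413.2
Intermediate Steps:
c = -16163820/282799 (c = 3236/(1696/(-30) + 83/(-999)) = 3236/(1696*(-1/30) + 83*(-1/999)) = 3236/(-848/15 - 83/999) = 3236/(-282799/4995) = 3236*(-4995/282799) = -16163820/282799 ≈ -57.157)
(-8/1517 - 1356) + c = (-8/1517 - 1356) - 16163820/282799 = -2057060/1517 - 16163820/282799 = -606255025880/429006083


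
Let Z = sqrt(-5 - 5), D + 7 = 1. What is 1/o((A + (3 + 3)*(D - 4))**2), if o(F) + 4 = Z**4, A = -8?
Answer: 1/96 ≈ 0.010417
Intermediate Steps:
D = -6 (D = -7 + 1 = -6)
Z = I*sqrt(10) (Z = sqrt(-10) = I*sqrt(10) ≈ 3.1623*I)
o(F) = 96 (o(F) = -4 + (I*sqrt(10))**4 = -4 + 100 = 96)
1/o((A + (3 + 3)*(D - 4))**2) = 1/96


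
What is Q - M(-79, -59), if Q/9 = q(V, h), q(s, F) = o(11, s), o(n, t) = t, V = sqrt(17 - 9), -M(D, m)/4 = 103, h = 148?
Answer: 412 + 18*sqrt(2) ≈ 437.46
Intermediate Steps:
M(D, m) = -412 (M(D, m) = -4*103 = -412)
V = 2*sqrt(2) (V = sqrt(8) = 2*sqrt(2) ≈ 2.8284)
q(s, F) = s
Q = 18*sqrt(2) (Q = 9*(2*sqrt(2)) = 18*sqrt(2) ≈ 25.456)
Q - M(-79, -59) = 18*sqrt(2) - 1*(-412) = 18*sqrt(2) + 412 = 412 + 18*sqrt(2)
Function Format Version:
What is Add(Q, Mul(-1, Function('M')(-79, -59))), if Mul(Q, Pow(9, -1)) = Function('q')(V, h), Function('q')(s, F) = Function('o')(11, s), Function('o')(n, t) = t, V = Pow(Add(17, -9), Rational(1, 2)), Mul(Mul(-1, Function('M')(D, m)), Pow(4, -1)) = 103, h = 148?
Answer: Add(412, Mul(18, Pow(2, Rational(1, 2)))) ≈ 437.46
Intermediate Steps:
Function('M')(D, m) = -412 (Function('M')(D, m) = Mul(-4, 103) = -412)
V = Mul(2, Pow(2, Rational(1, 2))) (V = Pow(8, Rational(1, 2)) = Mul(2, Pow(2, Rational(1, 2))) ≈ 2.8284)
Function('q')(s, F) = s
Q = Mul(18, Pow(2, Rational(1, 2))) (Q = Mul(9, Mul(2, Pow(2, Rational(1, 2)))) = Mul(18, Pow(2, Rational(1, 2))) ≈ 25.456)
Add(Q, Mul(-1, Function('M')(-79, -59))) = Add(Mul(18, Pow(2, Rational(1, 2))), Mul(-1, -412)) = Add(Mul(18, Pow(2, Rational(1, 2))), 412) = Add(412, Mul(18, Pow(2, Rational(1, 2))))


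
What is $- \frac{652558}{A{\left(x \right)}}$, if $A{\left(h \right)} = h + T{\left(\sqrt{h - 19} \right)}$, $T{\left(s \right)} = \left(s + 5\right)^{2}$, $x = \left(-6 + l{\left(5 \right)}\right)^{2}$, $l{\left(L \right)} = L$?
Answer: $\frac{326279 i}{- 4 i + 15 \sqrt{2}} \approx -2800.7 + 14853.0 i$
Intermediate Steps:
$x = 1$ ($x = \left(-6 + 5\right)^{2} = \left(-1\right)^{2} = 1$)
$T{\left(s \right)} = \left(5 + s\right)^{2}$
$A{\left(h \right)} = h + \left(5 + \sqrt{-19 + h}\right)^{2}$ ($A{\left(h \right)} = h + \left(5 + \sqrt{h - 19}\right)^{2} = h + \left(5 + \sqrt{-19 + h}\right)^{2}$)
$- \frac{652558}{A{\left(x \right)}} = - \frac{652558}{1 + \left(5 + \sqrt{-19 + 1}\right)^{2}} = - \frac{652558}{1 + \left(5 + \sqrt{-18}\right)^{2}} = - \frac{652558}{1 + \left(5 + 3 i \sqrt{2}\right)^{2}}$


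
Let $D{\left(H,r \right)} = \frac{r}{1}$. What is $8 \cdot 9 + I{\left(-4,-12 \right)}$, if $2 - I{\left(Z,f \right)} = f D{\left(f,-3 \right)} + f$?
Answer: $50$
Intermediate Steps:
$D{\left(H,r \right)} = r$ ($D{\left(H,r \right)} = r 1 = r$)
$I{\left(Z,f \right)} = 2 + 2 f$ ($I{\left(Z,f \right)} = 2 - \left(f \left(-3\right) + f\right) = 2 - \left(- 3 f + f\right) = 2 - - 2 f = 2 + 2 f$)
$8 \cdot 9 + I{\left(-4,-12 \right)} = 8 \cdot 9 + \left(2 + 2 \left(-12\right)\right) = 72 + \left(2 - 24\right) = 72 - 22 = 50$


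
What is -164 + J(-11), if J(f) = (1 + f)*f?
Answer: -54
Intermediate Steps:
J(f) = f*(1 + f)
-164 + J(-11) = -164 - 11*(1 - 11) = -164 - 11*(-10) = -164 + 110 = -54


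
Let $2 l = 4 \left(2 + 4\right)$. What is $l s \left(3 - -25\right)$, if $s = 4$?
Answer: $1344$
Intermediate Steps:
$l = 12$ ($l = \frac{4 \left(2 + 4\right)}{2} = \frac{4 \cdot 6}{2} = \frac{1}{2} \cdot 24 = 12$)
$l s \left(3 - -25\right) = 12 \cdot 4 \left(3 - -25\right) = 48 \left(3 + 25\right) = 48 \cdot 28 = 1344$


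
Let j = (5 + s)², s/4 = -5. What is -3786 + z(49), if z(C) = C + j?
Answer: -3512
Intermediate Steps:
s = -20 (s = 4*(-5) = -20)
j = 225 (j = (5 - 20)² = (-15)² = 225)
z(C) = 225 + C (z(C) = C + 225 = 225 + C)
-3786 + z(49) = -3786 + (225 + 49) = -3786 + 274 = -3512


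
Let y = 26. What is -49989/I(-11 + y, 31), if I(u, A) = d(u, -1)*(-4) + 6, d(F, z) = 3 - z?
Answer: 49989/10 ≈ 4998.9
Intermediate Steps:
I(u, A) = -10 (I(u, A) = (3 - 1*(-1))*(-4) + 6 = (3 + 1)*(-4) + 6 = 4*(-4) + 6 = -16 + 6 = -10)
-49989/I(-11 + y, 31) = -49989/(-10) = -49989*(-⅒) = 49989/10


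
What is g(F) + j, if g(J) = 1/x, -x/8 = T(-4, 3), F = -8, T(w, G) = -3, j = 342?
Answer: 8209/24 ≈ 342.04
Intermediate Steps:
x = 24 (x = -8*(-3) = 24)
g(J) = 1/24
g(F) + j = 1/24 + 342 = 8209/24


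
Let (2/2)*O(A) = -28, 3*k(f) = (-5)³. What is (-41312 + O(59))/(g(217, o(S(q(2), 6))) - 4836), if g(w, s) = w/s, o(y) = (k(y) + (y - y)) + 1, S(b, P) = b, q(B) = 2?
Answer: 1681160/196881 ≈ 8.5390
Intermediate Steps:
k(f) = -125/3 (k(f) = (⅓)*(-5)³ = (⅓)*(-125) = -125/3)
O(A) = -28
o(y) = -122/3 (o(y) = (-125/3 + (y - y)) + 1 = (-125/3 + 0) + 1 = -125/3 + 1 = -122/3)
(-41312 + O(59))/(g(217, o(S(q(2), 6))) - 4836) = (-41312 - 28)/(217/(-122/3) - 4836) = -41340/(217*(-3/122) - 4836) = -41340/(-651/122 - 4836) = -41340/(-590643/122) = -41340*(-122/590643) = 1681160/196881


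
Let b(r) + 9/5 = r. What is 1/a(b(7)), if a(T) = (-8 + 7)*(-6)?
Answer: 1/6 ≈ 0.16667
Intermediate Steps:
b(r) = -9/5 + r
a(T) = 6 (a(T) = -1*(-6) = 6)
1/a(b(7)) = 1/6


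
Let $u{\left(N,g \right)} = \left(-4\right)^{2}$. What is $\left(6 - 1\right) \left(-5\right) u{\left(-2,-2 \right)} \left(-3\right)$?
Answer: $1200$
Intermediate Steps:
$u{\left(N,g \right)} = 16$
$\left(6 - 1\right) \left(-5\right) u{\left(-2,-2 \right)} \left(-3\right) = \left(6 - 1\right) \left(-5\right) 16 \left(-3\right) = 5 \left(-5\right) 16 \left(-3\right) = \left(-25\right) 16 \left(-3\right) = \left(-400\right) \left(-3\right) = 1200$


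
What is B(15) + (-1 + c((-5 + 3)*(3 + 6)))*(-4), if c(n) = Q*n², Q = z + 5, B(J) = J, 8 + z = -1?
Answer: 5203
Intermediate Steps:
z = -9 (z = -8 - 1 = -9)
Q = -4 (Q = -9 + 5 = -4)
c(n) = -4*n²
B(15) + (-1 + c((-5 + 3)*(3 + 6)))*(-4) = 15 + (-1 - 4*(-5 + 3)²*(3 + 6)²)*(-4) = 15 + (-1 - 4*(-2*9)²)*(-4) = 15 + (-1 - 4*(-18)²)*(-4) = 15 + (-1 - 4*324)*(-4) = 15 + (-1 - 1296)*(-4) = 15 - 1297*(-4) = 15 + 5188 = 5203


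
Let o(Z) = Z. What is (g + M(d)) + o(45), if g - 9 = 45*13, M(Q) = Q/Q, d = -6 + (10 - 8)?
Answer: 640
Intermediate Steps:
d = -4 (d = -6 + 2 = -4)
M(Q) = 1
g = 594 (g = 9 + 45*13 = 9 + 585 = 594)
(g + M(d)) + o(45) = (594 + 1) + 45 = 595 + 45 = 640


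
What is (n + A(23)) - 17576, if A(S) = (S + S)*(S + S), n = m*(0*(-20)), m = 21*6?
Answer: -15460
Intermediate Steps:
m = 126
n = 0 (n = 126*(0*(-20)) = 126*0 = 0)
A(S) = 4*S² (A(S) = (2*S)*(2*S) = 4*S²)
(n + A(23)) - 17576 = (0 + 4*23²) - 17576 = (0 + 4*529) - 17576 = (0 + 2116) - 17576 = 2116 - 17576 = -15460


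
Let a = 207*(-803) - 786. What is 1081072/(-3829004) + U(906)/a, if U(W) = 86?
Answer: -45218971462/159867617757 ≈ -0.28285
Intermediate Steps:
a = -167007 (a = -166221 - 786 = -167007)
1081072/(-3829004) + U(906)/a = 1081072/(-3829004) + 86/(-167007) = 1081072*(-1/3829004) + 86*(-1/167007) = -270268/957251 - 86/167007 = -45218971462/159867617757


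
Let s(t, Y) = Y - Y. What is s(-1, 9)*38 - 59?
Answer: -59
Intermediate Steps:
s(t, Y) = 0
s(-1, 9)*38 - 59 = 0*38 - 59 = 0 - 59 = -59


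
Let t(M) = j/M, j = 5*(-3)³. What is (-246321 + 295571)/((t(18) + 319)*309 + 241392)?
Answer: 98500/675291 ≈ 0.14586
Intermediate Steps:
j = -135 (j = 5*(-27) = -135)
t(M) = -135/M
(-246321 + 295571)/((t(18) + 319)*309 + 241392) = (-246321 + 295571)/((-135/18 + 319)*309 + 241392) = 49250/((-135*1/18 + 319)*309 + 241392) = 49250/((-15/2 + 319)*309 + 241392) = 49250/((623/2)*309 + 241392) = 49250/(192507/2 + 241392) = 49250/(675291/2) = 49250*(2/675291) = 98500/675291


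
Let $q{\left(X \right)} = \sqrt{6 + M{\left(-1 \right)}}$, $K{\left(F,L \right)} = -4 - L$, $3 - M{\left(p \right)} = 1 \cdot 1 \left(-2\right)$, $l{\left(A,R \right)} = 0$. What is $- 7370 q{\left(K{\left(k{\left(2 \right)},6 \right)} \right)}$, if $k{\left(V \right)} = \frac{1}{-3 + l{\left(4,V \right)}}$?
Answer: $- 7370 \sqrt{11} \approx -24444.0$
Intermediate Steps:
$k{\left(V \right)} = - \frac{1}{3}$ ($k{\left(V \right)} = \frac{1}{-3 + 0} = \frac{1}{-3} = - \frac{1}{3}$)
$M{\left(p \right)} = 5$ ($M{\left(p \right)} = 3 - 1 \cdot 1 \left(-2\right) = 3 - 1 \left(-2\right) = 3 - -2 = 3 + 2 = 5$)
$q{\left(X \right)} = \sqrt{11}$ ($q{\left(X \right)} = \sqrt{6 + 5} = \sqrt{11}$)
$- 7370 q{\left(K{\left(k{\left(2 \right)},6 \right)} \right)} = - 7370 \sqrt{11}$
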